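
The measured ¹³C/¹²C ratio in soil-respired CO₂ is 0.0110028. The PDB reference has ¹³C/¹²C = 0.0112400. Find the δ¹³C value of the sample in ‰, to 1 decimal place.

-21.1‰

δ¹³C = (R_sample / R_standard − 1) × 1000
R_sample / R_standard = 0.0110028 / 0.0112400 = 0.978897
δ¹³C = (0.978897 − 1) × 1000 = -21.10‰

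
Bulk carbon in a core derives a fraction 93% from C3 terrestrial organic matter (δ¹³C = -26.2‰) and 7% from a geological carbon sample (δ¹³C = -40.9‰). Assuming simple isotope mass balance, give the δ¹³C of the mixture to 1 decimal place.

δ_mix = f_A·δ_A + f_B·δ_B
δ_mix = 0.93 × (-26.2) + 0.07 × (-40.9)
δ_mix = -24.37 + -2.86 = -27.23‰

-27.2‰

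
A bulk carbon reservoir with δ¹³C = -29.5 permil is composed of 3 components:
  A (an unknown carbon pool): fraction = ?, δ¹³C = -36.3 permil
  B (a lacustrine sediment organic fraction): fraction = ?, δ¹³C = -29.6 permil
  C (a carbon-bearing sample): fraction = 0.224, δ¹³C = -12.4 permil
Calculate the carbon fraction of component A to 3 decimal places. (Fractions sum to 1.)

Let f_A and f_B be the unknown fractions; fractions sum to 1 so f_A + f_B = 0.776.
Mass balance: Σ fᵢ·δᵢ = δ_bulk ⇒ f_A·(-36.3) + f_B·(-29.6) = -29.5 − (-2.778) = -26.722
Substitute f_B = 0.776 − f_A:
f_A·(-36.3 − -29.6) = -26.722 − 0.776×(-29.6) = -3.753
f_A = -3.753 / -6.7 = 0.5601

0.560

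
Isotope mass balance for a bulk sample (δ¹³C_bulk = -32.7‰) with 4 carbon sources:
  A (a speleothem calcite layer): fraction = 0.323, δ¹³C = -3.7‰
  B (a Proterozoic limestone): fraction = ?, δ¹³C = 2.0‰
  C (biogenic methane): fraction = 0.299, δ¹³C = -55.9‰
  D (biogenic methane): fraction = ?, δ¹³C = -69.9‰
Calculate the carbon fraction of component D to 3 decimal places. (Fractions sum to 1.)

0.216

Let f_D and f_B be the unknown fractions; fractions sum to 1 so f_D + f_B = 0.378.
Mass balance: Σ fᵢ·δᵢ = δ_bulk ⇒ f_D·(-69.9) + f_B·(2.0) = -32.7 − (-17.909) = -14.791
Substitute f_B = 0.378 − f_D:
f_D·(-69.9 − 2.0) = -14.791 − 0.378×(2.0) = -15.547
f_D = -15.547 / -71.9 = 0.2162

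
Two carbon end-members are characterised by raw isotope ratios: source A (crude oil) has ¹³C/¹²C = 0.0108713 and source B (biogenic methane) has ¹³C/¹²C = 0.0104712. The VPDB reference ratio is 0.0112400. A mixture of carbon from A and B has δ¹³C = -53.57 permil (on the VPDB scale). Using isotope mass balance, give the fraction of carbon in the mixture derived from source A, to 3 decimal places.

δ_A = (0.0108713/0.0112400 − 1)×1000 = (0.967198 − 1)×1000 = -32.802 permil
δ_B = (0.0104712/0.0112400 − 1)×1000 = (0.931601 − 1)×1000 = -68.399 permil
f_A = (δ_mix − δ_B)/(δ_A − δ_B) = (-53.57 − (-68.399))/(-32.802 − (-68.399))
f_A = 14.829 / 35.596 = 0.4166

0.417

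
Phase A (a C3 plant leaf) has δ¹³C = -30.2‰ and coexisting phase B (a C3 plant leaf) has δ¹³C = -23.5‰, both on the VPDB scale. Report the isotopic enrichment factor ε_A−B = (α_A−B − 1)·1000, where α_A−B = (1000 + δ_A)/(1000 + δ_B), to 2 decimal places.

α_A−B = (1000 + -30.2) / (1000 + -23.5) = 969.8 / 976.5 = 0.993139
ε_A−B = (0.993139 − 1) × 1000 = -6.861‰
(The approximation ε ≈ δ_A − δ_B would give -6.7‰.)

-6.86‰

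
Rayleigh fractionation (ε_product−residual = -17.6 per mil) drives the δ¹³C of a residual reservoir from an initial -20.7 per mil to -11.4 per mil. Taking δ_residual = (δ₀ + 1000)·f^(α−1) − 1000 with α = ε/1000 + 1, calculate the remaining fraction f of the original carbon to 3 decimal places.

0.584

α − 1 = ε/1000 = -0.0176
(δ_res + 1000)/(δ₀ + 1000) = (-11.4 + 1000)/(-20.7 + 1000) = 988.6/979.3 = 1.009497
f = 1.009497^(1/-0.0176) = exp(ln(1.009497)/-0.0176) = exp(0.00945/-0.0176)
f = exp(-0.5370) = 0.5845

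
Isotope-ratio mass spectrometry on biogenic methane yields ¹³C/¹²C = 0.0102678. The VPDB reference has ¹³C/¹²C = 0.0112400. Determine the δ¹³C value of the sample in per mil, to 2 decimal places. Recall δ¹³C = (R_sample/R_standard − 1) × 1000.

δ¹³C = (R_sample / R_standard − 1) × 1000
R_sample / R_standard = 0.0102678 / 0.0112400 = 0.913505
δ¹³C = (0.913505 − 1) × 1000 = -86.495 per mil

-86.49 per mil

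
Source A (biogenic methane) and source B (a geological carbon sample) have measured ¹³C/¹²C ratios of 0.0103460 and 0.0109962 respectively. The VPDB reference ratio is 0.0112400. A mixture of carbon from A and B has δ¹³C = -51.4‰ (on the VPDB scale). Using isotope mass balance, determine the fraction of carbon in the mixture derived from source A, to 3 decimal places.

δ_A = (0.0103460/0.0112400 − 1)×1000 = (0.920463 − 1)×1000 = -79.537‰
δ_B = (0.0109962/0.0112400 − 1)×1000 = (0.978310 − 1)×1000 = -21.690‰
f_A = (δ_mix − δ_B)/(δ_A − δ_B) = (-51.4 − (-21.690))/(-79.537 − (-21.690))
f_A = -29.710 / -57.847 = 0.5136

0.514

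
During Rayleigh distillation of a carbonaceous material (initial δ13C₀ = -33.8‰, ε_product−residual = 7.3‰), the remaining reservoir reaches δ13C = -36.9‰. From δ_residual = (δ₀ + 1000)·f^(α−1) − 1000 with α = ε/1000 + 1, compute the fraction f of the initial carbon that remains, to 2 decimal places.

α − 1 = ε/1000 = 0.0073
(δ_res + 1000)/(δ₀ + 1000) = (-36.9 + 1000)/(-33.8 + 1000) = 963.1/966.2 = 0.996792
f = 0.996792^(1/0.0073) = exp(ln(0.996792)/0.0073) = exp(-0.00321/0.0073)
f = exp(-0.4402) = 0.6439

0.64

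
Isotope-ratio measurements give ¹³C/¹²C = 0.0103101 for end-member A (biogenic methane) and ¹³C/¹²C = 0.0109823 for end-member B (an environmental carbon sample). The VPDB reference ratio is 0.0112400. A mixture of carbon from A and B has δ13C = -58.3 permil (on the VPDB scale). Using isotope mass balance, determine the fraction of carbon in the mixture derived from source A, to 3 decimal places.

δ_A = (0.0103101/0.0112400 − 1)×1000 = (0.917269 − 1)×1000 = -82.731 permil
δ_B = (0.0109823/0.0112400 − 1)×1000 = (0.977073 − 1)×1000 = -22.927 permil
f_A = (δ_mix − δ_B)/(δ_A − δ_B) = (-58.3 − (-22.927))/(-82.731 − (-22.927))
f_A = -35.373 / -59.804 = 0.5915

0.591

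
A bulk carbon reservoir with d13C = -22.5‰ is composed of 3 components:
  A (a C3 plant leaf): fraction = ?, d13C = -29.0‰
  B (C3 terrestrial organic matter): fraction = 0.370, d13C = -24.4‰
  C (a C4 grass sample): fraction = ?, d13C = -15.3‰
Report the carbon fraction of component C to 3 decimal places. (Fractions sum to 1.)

Let f_C and f_A be the unknown fractions; fractions sum to 1 so f_C + f_A = 0.630.
Mass balance: Σ fᵢ·δᵢ = δ_bulk ⇒ f_C·(-15.3) + f_A·(-29.0) = -22.5 − (-9.028) = -13.472
Substitute f_A = 0.630 − f_C:
f_C·(-15.3 − -29.0) = -13.472 − 0.630×(-29.0) = 4.798
f_C = 4.798 / 13.7 = 0.3502

0.350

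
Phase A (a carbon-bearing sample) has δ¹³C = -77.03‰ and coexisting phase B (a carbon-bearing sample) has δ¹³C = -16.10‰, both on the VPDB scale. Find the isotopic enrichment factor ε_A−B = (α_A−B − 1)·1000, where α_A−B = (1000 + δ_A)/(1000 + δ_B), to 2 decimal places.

α_A−B = (1000 + -77.03) / (1000 + -16.10) = 922.97 / 983.90 = 0.938073
ε_A−B = (0.938073 − 1) × 1000 = -61.927‰
(The approximation ε ≈ δ_A − δ_B would give -60.93‰.)

-61.93‰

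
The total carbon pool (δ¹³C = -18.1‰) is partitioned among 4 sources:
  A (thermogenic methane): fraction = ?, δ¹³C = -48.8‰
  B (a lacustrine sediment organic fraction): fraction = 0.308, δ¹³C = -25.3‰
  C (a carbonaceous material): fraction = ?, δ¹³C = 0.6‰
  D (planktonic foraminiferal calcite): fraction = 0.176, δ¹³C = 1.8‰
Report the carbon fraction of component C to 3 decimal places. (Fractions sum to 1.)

Let f_C and f_A be the unknown fractions; fractions sum to 1 so f_C + f_A = 0.516.
Mass balance: Σ fᵢ·δᵢ = δ_bulk ⇒ f_C·(0.6) + f_A·(-48.8) = -18.1 − (-7.476) = -10.624
Substitute f_A = 0.516 − f_C:
f_C·(0.6 − -48.8) = -10.624 − 0.516×(-48.8) = 14.556
f_C = 14.556 / 49.4 = 0.2947

0.295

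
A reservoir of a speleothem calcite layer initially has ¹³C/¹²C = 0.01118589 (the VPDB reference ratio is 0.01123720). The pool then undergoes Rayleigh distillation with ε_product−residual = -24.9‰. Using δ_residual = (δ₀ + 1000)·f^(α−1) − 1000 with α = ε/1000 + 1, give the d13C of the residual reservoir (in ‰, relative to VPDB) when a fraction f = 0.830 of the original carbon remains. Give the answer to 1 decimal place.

0.1‰

δ₀ = (0.01118589/0.01123720 − 1)×1000 = (0.995434 − 1)×1000 = -4.566‰
α − 1 = ε/1000 = -0.0249
f^(α−1) = 0.830^(-0.0249) = 1.004650
δ_res = (-4.566 + 1000) × 1.004650 − 1000 = 1000.063 − 1000 = 0.06‰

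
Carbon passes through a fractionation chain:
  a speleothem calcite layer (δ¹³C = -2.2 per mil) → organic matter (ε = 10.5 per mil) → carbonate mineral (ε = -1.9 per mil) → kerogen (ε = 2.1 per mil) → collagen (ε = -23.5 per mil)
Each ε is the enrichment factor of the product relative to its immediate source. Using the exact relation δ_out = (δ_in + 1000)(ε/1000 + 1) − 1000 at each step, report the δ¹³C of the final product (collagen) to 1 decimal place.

step 1: δ = (-2.20 + 1000)·(10.5/1000 + 1) − 1000 = 8.28 per mil
step 2: δ = (8.28 + 1000)·(-1.9/1000 + 1) − 1000 = 6.36 per mil
step 3: δ = (6.36 + 1000)·(2.1/1000 + 1) − 1000 = 8.47 per mil
step 4: δ = (8.47 + 1000)·(-23.5/1000 + 1) − 1000 = -15.22 per mil

-15.2 per mil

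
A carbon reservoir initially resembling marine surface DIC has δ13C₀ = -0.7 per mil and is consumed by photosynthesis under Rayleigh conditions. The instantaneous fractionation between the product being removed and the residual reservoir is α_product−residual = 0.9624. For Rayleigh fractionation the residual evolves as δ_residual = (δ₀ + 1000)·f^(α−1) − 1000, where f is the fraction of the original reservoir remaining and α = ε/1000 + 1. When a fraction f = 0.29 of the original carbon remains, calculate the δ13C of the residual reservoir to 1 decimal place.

Rayleigh residual: δ_res = (δ₀ + 1000)·f^(α−1) − 1000
α − 1 = -0.03760
f^(α−1) = 0.29^(-0.03760) = 1.047644
δ_res = (-0.7 + 1000) × 1.047644 − 1000 = 1046.911 − 1000 = 46.91 per mil

46.9 per mil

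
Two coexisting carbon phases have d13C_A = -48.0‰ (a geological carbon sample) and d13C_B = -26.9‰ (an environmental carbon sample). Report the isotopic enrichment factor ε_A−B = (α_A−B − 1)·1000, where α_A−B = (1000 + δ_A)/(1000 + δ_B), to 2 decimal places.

α_A−B = (1000 + -48.0) / (1000 + -26.9) = 952.0 / 973.1 = 0.978317
ε_A−B = (0.978317 − 1) × 1000 = -21.683‰
(The approximation ε ≈ δ_A − δ_B would give -21.1‰.)

-21.68‰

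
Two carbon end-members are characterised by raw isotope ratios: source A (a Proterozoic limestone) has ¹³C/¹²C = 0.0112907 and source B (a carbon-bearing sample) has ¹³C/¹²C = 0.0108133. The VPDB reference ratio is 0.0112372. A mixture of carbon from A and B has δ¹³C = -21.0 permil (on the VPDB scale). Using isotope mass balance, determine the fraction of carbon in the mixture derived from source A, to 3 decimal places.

δ_A = (0.0112907/0.0112372 − 1)×1000 = (1.004761 − 1)×1000 = 4.761 permil
δ_B = (0.0108133/0.0112372 − 1)×1000 = (0.962277 − 1)×1000 = -37.723 permil
f_A = (δ_mix − δ_B)/(δ_A − δ_B) = (-21.0 − (-37.723))/(4.761 − (-37.723))
f_A = 16.723 / 42.484 = 0.3936

0.394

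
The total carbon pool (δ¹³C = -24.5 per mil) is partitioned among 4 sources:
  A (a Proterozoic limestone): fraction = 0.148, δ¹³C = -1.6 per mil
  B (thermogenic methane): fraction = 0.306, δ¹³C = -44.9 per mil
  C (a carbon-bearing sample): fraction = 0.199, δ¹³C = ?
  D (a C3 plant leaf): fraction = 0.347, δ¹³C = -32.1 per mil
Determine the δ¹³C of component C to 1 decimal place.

3.1 per mil

Isotope mass balance: δ_bulk = Σ fᵢ·δᵢ.
-24.5 = 0.148×(-1.6) + 0.306×(-44.9) + 0.199×δ_C + 0.347×(-32.1)
0.199·δ_C = -24.5 − (-25.115) = 0.615
δ_C = 0.615 / 0.199 = 3.09 per mil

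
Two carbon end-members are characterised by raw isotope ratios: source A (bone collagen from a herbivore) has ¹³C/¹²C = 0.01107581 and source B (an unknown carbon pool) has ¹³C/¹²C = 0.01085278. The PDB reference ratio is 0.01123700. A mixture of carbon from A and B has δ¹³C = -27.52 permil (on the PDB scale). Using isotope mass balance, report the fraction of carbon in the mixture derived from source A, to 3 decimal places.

0.336

δ_A = (0.01107581/0.01123700 − 1)×1000 = (0.985655 − 1)×1000 = -14.345 permil
δ_B = (0.01085278/0.01123700 − 1)×1000 = (0.965808 − 1)×1000 = -34.192 permil
f_A = (δ_mix − δ_B)/(δ_A − δ_B) = (-27.52 − (-34.192))/(-14.345 − (-34.192))
f_A = 6.672 / 19.848 = 0.3362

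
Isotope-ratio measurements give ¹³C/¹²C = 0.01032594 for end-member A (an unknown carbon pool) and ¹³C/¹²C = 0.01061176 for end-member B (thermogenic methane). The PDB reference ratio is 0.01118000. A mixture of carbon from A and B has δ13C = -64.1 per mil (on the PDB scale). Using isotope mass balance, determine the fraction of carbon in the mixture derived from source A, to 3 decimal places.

0.519

δ_A = (0.01032594/0.01118000 − 1)×1000 = (0.923608 − 1)×1000 = -76.392 per mil
δ_B = (0.01061176/0.01118000 − 1)×1000 = (0.949174 − 1)×1000 = -50.826 per mil
f_A = (δ_mix − δ_B)/(δ_A − δ_B) = (-64.1 − (-50.826))/(-76.392 − (-50.826))
f_A = -13.274 / -25.565 = 0.5192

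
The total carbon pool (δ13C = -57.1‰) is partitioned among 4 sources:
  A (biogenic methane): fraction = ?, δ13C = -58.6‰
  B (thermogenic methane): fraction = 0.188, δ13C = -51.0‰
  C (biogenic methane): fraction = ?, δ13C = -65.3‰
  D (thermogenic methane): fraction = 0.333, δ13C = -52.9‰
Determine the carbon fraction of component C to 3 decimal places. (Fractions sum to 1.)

Let f_C and f_A be the unknown fractions; fractions sum to 1 so f_C + f_A = 0.479.
Mass balance: Σ fᵢ·δᵢ = δ_bulk ⇒ f_C·(-65.3) + f_A·(-58.6) = -57.1 − (-27.204) = -29.896
Substitute f_A = 0.479 − f_C:
f_C·(-65.3 − -58.6) = -29.896 − 0.479×(-58.6) = -1.827
f_C = -1.827 / -6.7 = 0.2727

0.273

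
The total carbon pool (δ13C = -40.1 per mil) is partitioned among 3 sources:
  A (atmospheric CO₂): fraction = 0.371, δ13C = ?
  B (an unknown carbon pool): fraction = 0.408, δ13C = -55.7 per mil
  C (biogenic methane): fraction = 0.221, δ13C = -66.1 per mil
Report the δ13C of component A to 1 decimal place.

-7.5 per mil

Isotope mass balance: δ_bulk = Σ fᵢ·δᵢ.
-40.1 = 0.371×δ_A + 0.408×(-55.7) + 0.221×(-66.1)
0.371·δ_A = -40.1 − (-37.334) = -2.766
δ_A = -2.766 / 0.371 = -7.46 per mil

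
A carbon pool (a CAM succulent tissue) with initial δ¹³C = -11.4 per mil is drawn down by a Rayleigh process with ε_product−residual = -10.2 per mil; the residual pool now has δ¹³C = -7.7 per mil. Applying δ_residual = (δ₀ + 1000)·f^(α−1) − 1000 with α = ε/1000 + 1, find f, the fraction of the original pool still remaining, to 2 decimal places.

α − 1 = ε/1000 = -0.0102
(δ_res + 1000)/(δ₀ + 1000) = (-7.7 + 1000)/(-11.4 + 1000) = 992.3/988.6 = 1.003743
f = 1.003743^(1/-0.0102) = exp(ln(1.003743)/-0.0102) = exp(0.00374/-0.0102)
f = exp(-0.3662) = 0.6933

0.69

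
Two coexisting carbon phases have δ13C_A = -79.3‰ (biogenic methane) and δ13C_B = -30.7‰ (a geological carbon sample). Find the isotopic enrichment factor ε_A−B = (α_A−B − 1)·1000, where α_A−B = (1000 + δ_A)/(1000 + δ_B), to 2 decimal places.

-50.14‰

α_A−B = (1000 + -79.3) / (1000 + -30.7) = 920.7 / 969.3 = 0.949861
ε_A−B = (0.949861 − 1) × 1000 = -50.139‰
(The approximation ε ≈ δ_A − δ_B would give -48.6‰.)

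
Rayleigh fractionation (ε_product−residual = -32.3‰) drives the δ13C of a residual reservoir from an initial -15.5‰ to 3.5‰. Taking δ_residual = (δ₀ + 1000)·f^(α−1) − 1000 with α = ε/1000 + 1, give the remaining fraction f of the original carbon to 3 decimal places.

0.553

α − 1 = ε/1000 = -0.0323
(δ_res + 1000)/(δ₀ + 1000) = (3.5 + 1000)/(-15.5 + 1000) = 1003.5/984.5 = 1.019299
f = 1.019299^(1/-0.0323) = exp(ln(1.019299)/-0.0323) = exp(0.01912/-0.0323)
f = exp(-0.5918) = 0.5533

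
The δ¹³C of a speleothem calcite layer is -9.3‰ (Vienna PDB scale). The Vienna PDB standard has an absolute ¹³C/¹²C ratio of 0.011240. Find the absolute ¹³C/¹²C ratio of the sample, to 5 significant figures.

R_sample = R_standard × (δ¹³C/1000 + 1)
R_sample = 0.011240 × (-9.3/1000 + 1) = 0.011240 × 0.990700
R_sample = 0.0111355

0.011135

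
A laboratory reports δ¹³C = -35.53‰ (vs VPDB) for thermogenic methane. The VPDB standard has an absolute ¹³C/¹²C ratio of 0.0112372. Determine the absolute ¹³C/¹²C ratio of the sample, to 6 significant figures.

R_sample = R_standard × (δ¹³C/1000 + 1)
R_sample = 0.0112372 × (-35.53/1000 + 1) = 0.0112372 × 0.964470
R_sample = 0.0108379

0.0108379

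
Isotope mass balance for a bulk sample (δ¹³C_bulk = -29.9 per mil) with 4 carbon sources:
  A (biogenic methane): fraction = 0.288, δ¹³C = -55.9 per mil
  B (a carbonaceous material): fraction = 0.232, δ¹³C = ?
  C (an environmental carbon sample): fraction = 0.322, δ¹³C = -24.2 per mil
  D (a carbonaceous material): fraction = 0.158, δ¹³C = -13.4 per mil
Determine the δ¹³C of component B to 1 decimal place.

-16.8 per mil

Isotope mass balance: δ_bulk = Σ fᵢ·δᵢ.
-29.9 = 0.288×(-55.9) + 0.232×δ_B + 0.322×(-24.2) + 0.158×(-13.4)
0.232·δ_B = -29.9 − (-26.009) = -3.891
δ_B = -3.891 / 0.232 = -16.77 per mil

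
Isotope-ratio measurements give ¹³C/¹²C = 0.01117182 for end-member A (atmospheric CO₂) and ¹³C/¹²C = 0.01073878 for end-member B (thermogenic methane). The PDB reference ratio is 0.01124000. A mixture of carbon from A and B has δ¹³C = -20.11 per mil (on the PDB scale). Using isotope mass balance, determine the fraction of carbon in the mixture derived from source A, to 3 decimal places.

δ_A = (0.01117182/0.01124000 − 1)×1000 = (0.993934 − 1)×1000 = -6.066 per mil
δ_B = (0.01073878/0.01124000 − 1)×1000 = (0.955407 − 1)×1000 = -44.593 per mil
f_A = (δ_mix − δ_B)/(δ_A − δ_B) = (-20.11 − (-44.593))/(-6.066 − (-44.593))
f_A = 24.483 / 38.527 = 0.6355

0.635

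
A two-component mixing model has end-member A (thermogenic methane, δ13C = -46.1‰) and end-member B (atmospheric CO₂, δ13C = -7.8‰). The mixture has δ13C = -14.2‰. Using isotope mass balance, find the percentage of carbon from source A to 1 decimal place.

δ_mix = f_A·δ_A + (1 − f_A)·δ_B  ⇒  f_A = (δ_mix − δ_B)/(δ_A − δ_B)
f_A = (-14.2 − (-7.8)) / (-46.1 − (-7.8))
f_A = -6.4 / -38.3 = 0.1671

16.7%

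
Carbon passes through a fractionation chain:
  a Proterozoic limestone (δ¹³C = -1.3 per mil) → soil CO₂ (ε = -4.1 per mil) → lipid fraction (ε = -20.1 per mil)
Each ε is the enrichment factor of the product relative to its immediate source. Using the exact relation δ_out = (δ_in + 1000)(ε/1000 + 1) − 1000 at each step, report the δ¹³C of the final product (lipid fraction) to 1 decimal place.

-25.4 per mil

step 1: δ = (-1.30 + 1000)·(-4.1/1000 + 1) − 1000 = -5.39 per mil
step 2: δ = (-5.39 + 1000)·(-20.1/1000 + 1) − 1000 = -25.39 per mil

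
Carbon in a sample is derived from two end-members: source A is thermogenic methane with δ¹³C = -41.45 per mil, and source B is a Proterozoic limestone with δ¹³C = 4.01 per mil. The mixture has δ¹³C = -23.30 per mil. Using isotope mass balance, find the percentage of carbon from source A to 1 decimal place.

δ_mix = f_A·δ_A + (1 − f_A)·δ_B  ⇒  f_A = (δ_mix − δ_B)/(δ_A − δ_B)
f_A = (-23.30 − (4.01)) / (-41.45 − (4.01))
f_A = -27.31 / -45.46 = 0.6007

60.1%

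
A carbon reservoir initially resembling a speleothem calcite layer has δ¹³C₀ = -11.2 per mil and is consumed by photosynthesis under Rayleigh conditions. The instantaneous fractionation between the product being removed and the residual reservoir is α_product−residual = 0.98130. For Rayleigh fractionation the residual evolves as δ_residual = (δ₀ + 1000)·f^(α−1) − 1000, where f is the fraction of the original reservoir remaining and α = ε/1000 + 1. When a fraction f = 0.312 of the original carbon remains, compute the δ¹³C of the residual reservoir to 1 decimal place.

10.6 per mil

Rayleigh residual: δ_res = (δ₀ + 1000)·f^(α−1) − 1000
α − 1 = -0.01870
f^(α−1) = 0.312^(-0.01870) = 1.022020
δ_res = (-11.2 + 1000) × 1.022020 − 1000 = 1010.573 − 1000 = 10.57 per mil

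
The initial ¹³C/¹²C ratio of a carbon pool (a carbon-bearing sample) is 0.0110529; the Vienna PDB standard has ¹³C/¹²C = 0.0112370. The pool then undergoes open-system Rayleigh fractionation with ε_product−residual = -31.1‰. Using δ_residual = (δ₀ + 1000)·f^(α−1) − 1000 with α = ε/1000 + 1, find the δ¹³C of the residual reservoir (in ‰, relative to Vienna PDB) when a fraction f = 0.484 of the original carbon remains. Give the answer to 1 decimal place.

δ₀ = (0.0110529/0.0112370 − 1)×1000 = (0.983617 − 1)×1000 = -16.383‰
α − 1 = ε/1000 = -0.0311
f^(α−1) = 0.484^(-0.0311) = 1.022825
δ_res = (-16.383 + 1000) × 1.022825 − 1000 = 1006.068 − 1000 = 6.07‰

6.1‰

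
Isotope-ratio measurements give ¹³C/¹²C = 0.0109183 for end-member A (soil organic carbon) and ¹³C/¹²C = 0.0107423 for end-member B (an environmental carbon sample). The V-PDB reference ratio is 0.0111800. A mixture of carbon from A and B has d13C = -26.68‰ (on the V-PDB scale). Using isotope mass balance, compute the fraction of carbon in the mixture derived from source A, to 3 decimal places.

δ_A = (0.0109183/0.0111800 − 1)×1000 = (0.976592 − 1)×1000 = -23.408‰
δ_B = (0.0107423/0.0111800 − 1)×1000 = (0.960850 − 1)×1000 = -39.150‰
f_A = (δ_mix − δ_B)/(δ_A − δ_B) = (-26.68 − (-39.150))/(-23.408 − (-39.150))
f_A = 12.470 / 15.742 = 0.7921

0.792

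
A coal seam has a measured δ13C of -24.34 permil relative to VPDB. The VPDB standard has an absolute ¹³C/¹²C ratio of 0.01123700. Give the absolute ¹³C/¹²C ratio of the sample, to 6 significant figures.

0.0109635

R_sample = R_standard × (δ13C/1000 + 1)
R_sample = 0.01123700 × (-24.34/1000 + 1) = 0.01123700 × 0.975660
R_sample = 0.0109635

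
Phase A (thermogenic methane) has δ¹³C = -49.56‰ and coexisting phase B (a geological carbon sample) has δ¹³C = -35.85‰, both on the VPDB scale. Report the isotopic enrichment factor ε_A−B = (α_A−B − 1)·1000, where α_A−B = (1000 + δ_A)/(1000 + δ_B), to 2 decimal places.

α_A−B = (1000 + -49.56) / (1000 + -35.85) = 950.44 / 964.15 = 0.985780
ε_A−B = (0.985780 − 1) × 1000 = -14.220‰
(The approximation ε ≈ δ_A − δ_B would give -13.71‰.)

-14.22‰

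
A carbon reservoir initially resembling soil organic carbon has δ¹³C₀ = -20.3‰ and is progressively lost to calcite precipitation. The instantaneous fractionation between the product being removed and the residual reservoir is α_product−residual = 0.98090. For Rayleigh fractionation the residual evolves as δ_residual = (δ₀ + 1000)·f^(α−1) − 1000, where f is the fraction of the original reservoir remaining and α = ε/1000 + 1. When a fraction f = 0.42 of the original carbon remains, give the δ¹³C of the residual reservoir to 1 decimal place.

Rayleigh residual: δ_res = (δ₀ + 1000)·f^(α−1) − 1000
α − 1 = -0.01910
f^(α−1) = 0.42^(-0.01910) = 1.016707
δ_res = (-20.3 + 1000) × 1.016707 − 1000 = 996.068 − 1000 = -3.93‰

-3.9‰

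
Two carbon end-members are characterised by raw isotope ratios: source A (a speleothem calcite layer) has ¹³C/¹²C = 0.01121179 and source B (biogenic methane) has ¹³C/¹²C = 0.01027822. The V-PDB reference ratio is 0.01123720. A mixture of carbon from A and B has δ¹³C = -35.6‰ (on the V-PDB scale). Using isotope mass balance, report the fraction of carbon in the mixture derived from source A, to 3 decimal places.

0.599

δ_A = (0.01121179/0.01123720 − 1)×1000 = (0.997739 − 1)×1000 = -2.261‰
δ_B = (0.01027822/0.01123720 − 1)×1000 = (0.914660 − 1)×1000 = -85.340‰
f_A = (δ_mix − δ_B)/(δ_A − δ_B) = (-35.6 − (-85.340))/(-2.261 − (-85.340))
f_A = 49.740 / 83.079 = 0.5987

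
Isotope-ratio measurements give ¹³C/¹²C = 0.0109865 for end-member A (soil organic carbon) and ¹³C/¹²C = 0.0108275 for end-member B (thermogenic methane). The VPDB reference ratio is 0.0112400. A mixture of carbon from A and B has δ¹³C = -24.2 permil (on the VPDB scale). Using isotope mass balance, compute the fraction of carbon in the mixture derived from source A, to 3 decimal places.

0.884

δ_A = (0.0109865/0.0112400 − 1)×1000 = (0.977447 − 1)×1000 = -22.553 permil
δ_B = (0.0108275/0.0112400 − 1)×1000 = (0.963301 − 1)×1000 = -36.699 permil
f_A = (δ_mix − δ_B)/(δ_A − δ_B) = (-24.2 − (-36.699))/(-22.553 − (-36.699))
f_A = 12.499 / 14.146 = 0.8836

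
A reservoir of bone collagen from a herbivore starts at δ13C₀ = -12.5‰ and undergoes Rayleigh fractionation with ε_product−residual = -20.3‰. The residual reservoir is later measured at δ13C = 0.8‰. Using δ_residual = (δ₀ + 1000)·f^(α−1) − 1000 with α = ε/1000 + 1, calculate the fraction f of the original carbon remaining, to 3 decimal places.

α − 1 = ε/1000 = -0.0203
(δ_res + 1000)/(δ₀ + 1000) = (0.8 + 1000)/(-12.5 + 1000) = 1000.8/987.5 = 1.013468
f = 1.013468^(1/-0.0203) = exp(ln(1.013468)/-0.0203) = exp(0.01338/-0.0203)
f = exp(-0.6590) = 0.5173

0.517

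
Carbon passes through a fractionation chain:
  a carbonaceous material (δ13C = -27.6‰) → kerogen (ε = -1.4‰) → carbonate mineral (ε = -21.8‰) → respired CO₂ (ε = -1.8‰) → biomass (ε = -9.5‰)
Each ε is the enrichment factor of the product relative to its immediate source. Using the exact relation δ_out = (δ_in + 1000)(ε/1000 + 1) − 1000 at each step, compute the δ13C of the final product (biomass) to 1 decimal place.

step 1: δ = (-27.60 + 1000)·(-1.4/1000 + 1) − 1000 = -28.96‰
step 2: δ = (-28.96 + 1000)·(-21.8/1000 + 1) − 1000 = -50.13‰
step 3: δ = (-50.13 + 1000)·(-1.8/1000 + 1) − 1000 = -51.84‰
step 4: δ = (-51.84 + 1000)·(-9.5/1000 + 1) − 1000 = -60.85‰

-60.8‰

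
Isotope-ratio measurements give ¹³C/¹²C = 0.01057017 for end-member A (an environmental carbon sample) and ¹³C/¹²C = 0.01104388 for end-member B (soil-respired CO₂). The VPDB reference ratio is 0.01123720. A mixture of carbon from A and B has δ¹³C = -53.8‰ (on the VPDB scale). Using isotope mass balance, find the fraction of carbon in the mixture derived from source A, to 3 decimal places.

0.868

δ_A = (0.01057017/0.01123720 − 1)×1000 = (0.940641 − 1)×1000 = -59.359‰
δ_B = (0.01104388/0.01123720 − 1)×1000 = (0.982796 − 1)×1000 = -17.204‰
f_A = (δ_mix − δ_B)/(δ_A − δ_B) = (-53.8 − (-17.204))/(-59.359 − (-17.204))
f_A = -36.596 / -42.156 = 0.8681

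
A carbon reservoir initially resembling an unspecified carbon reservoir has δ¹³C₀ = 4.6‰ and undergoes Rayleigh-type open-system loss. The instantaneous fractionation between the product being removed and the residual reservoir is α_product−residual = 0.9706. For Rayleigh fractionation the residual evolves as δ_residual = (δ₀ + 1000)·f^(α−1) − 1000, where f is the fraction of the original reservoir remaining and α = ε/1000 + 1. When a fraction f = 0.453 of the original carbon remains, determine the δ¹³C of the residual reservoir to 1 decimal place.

28.3‰

Rayleigh residual: δ_res = (δ₀ + 1000)·f^(α−1) − 1000
α − 1 = -0.02940
f^(α−1) = 0.453^(-0.02940) = 1.023554
δ_res = (4.6 + 1000) × 1.023554 − 1000 = 1028.262 − 1000 = 28.26‰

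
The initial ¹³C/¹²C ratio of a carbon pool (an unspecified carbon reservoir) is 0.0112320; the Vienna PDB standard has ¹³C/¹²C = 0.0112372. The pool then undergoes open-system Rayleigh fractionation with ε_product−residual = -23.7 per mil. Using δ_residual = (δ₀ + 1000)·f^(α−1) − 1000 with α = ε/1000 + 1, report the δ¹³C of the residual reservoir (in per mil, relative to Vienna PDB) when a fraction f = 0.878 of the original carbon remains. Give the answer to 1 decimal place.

δ₀ = (0.0112320/0.0112372 − 1)×1000 = (0.999537 − 1)×1000 = -0.463 per mil
α − 1 = ε/1000 = -0.0237
f^(α−1) = 0.878^(-0.0237) = 1.003088
δ_res = (-0.463 + 1000) × 1.003088 − 1000 = 1002.624 − 1000 = 2.62 per mil

2.6 per mil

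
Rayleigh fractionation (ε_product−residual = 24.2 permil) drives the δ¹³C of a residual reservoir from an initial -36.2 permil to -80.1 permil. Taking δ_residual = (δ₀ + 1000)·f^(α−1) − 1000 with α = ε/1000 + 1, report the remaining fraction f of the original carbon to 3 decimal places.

0.146

α − 1 = ε/1000 = 0.0242
(δ_res + 1000)/(δ₀ + 1000) = (-80.1 + 1000)/(-36.2 + 1000) = 919.9/963.8 = 0.954451
f = 0.954451^(1/0.0242) = exp(ln(0.954451)/0.0242) = exp(-0.04662/0.0242)
f = exp(-1.9264) = 0.1457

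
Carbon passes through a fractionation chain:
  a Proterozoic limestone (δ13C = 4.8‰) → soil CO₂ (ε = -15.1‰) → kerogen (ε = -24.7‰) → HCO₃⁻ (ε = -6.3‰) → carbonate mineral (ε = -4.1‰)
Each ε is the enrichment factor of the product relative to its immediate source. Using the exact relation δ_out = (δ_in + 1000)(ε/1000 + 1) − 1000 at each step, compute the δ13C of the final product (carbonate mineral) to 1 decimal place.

-44.8‰

step 1: δ = (4.80 + 1000)·(-15.1/1000 + 1) − 1000 = -10.37‰
step 2: δ = (-10.37 + 1000)·(-24.7/1000 + 1) − 1000 = -34.82‰
step 3: δ = (-34.82 + 1000)·(-6.3/1000 + 1) − 1000 = -40.90‰
step 4: δ = (-40.90 + 1000)·(-4.1/1000 + 1) − 1000 = -44.83‰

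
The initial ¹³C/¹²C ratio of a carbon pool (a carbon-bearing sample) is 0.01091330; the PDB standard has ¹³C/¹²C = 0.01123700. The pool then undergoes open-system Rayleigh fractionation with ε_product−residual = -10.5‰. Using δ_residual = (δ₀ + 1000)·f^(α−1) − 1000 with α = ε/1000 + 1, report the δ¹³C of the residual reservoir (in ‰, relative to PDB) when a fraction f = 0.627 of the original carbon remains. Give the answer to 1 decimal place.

δ₀ = (0.01091330/0.01123700 − 1)×1000 = (0.971193 − 1)×1000 = -28.807‰
α − 1 = ε/1000 = -0.0105
f^(α−1) = 0.627^(-0.0105) = 1.004914
δ_res = (-28.807 + 1000) × 1.004914 − 1000 = 975.965 − 1000 = -24.03‰

-24.0‰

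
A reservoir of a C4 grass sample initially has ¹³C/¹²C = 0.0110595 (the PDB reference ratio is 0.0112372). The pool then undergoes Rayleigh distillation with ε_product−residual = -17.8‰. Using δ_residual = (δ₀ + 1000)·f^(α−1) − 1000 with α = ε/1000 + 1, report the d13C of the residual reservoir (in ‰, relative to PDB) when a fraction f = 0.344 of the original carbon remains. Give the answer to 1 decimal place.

δ₀ = (0.0110595/0.0112372 − 1)×1000 = (0.984186 − 1)×1000 = -15.814‰
α − 1 = ε/1000 = -0.0178
f^(α−1) = 0.344^(-0.0178) = 1.019176
δ_res = (-15.814 + 1000) × 1.019176 − 1000 = 1003.059 − 1000 = 3.06‰

3.1‰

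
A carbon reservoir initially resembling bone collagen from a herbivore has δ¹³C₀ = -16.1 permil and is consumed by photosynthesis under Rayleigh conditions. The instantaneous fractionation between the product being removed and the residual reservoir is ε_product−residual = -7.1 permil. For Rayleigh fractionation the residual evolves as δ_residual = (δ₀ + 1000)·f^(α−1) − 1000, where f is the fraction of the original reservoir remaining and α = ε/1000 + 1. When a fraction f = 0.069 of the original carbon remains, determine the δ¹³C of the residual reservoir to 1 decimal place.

2.8 permil

Rayleigh residual: δ_res = (δ₀ + 1000)·f^(α−1) − 1000
α = ε/1000 + 1 = 0.99290, so α − 1 = -0.00710
f^(α−1) = 0.069^(-0.00710) = 1.019164
δ_res = (-16.1 + 1000) × 1.019164 − 1000 = 1002.756 − 1000 = 2.76 permil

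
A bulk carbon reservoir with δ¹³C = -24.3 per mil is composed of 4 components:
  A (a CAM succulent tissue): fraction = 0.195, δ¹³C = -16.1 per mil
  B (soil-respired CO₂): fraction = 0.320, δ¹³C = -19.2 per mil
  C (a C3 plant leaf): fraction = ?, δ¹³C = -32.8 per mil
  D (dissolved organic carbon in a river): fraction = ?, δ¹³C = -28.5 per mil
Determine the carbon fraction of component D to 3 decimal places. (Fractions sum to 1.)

Let f_D and f_C be the unknown fractions; fractions sum to 1 so f_D + f_C = 0.485.
Mass balance: Σ fᵢ·δᵢ = δ_bulk ⇒ f_D·(-28.5) + f_C·(-32.8) = -24.3 − (-9.284) = -15.017
Substitute f_C = 0.485 − f_D:
f_D·(-28.5 − -32.8) = -15.017 − 0.485×(-32.8) = 0.891
f_D = 0.891 / 4.3 = 0.2073

0.207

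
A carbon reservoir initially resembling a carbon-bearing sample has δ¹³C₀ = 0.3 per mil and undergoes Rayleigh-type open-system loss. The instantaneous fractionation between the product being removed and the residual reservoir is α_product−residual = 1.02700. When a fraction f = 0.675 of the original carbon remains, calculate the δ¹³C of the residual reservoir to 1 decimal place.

Rayleigh residual: δ_res = (δ₀ + 1000)·f^(α−1) − 1000
α − 1 = 0.02700
f^(α−1) = 0.675^(0.02700) = 0.989444
δ_res = (0.3 + 1000) × 0.989444 − 1000 = 989.741 − 1000 = -10.26 per mil

-10.3 per mil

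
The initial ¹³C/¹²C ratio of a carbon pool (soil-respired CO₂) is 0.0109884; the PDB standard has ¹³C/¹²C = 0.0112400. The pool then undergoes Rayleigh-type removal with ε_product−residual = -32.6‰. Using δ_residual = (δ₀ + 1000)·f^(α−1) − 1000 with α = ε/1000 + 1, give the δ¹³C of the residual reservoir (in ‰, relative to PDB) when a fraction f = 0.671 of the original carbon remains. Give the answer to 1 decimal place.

-9.6‰

δ₀ = (0.0109884/0.0112400 − 1)×1000 = (0.977616 − 1)×1000 = -22.384‰
α − 1 = ε/1000 = -0.0326
f^(α−1) = 0.671^(-0.0326) = 1.013092
δ_res = (-22.384 + 1000) × 1.013092 − 1000 = 990.415 − 1000 = -9.59‰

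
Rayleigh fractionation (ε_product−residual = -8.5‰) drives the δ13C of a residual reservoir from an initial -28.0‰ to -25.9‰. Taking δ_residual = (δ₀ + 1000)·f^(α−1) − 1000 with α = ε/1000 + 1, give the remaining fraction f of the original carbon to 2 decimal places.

α − 1 = ε/1000 = -0.0085
(δ_res + 1000)/(δ₀ + 1000) = (-25.9 + 1000)/(-28.0 + 1000) = 974.1/972.0 = 1.002160
f = 1.002160^(1/-0.0085) = exp(ln(1.002160)/-0.0085) = exp(0.00216/-0.0085)
f = exp(-0.2539) = 0.7758

0.78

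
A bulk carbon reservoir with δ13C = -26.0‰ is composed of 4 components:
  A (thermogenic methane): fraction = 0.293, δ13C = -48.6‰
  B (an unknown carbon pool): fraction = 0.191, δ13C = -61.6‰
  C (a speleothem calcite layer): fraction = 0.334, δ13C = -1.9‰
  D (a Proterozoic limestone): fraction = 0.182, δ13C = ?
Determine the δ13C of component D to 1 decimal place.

3.5‰

Isotope mass balance: δ_bulk = Σ fᵢ·δᵢ.
-26.0 = 0.293×(-48.6) + 0.191×(-61.6) + 0.334×(-1.9) + 0.182×δ_D
0.182·δ_D = -26.0 − (-26.640) = 0.640
δ_D = 0.640 / 0.182 = 3.52‰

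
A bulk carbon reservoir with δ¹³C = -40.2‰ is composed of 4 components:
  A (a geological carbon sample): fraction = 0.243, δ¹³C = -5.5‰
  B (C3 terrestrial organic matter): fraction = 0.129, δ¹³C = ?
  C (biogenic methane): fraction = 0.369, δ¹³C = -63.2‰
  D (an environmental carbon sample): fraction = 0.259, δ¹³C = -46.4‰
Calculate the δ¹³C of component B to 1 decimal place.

-27.3‰

Isotope mass balance: δ_bulk = Σ fᵢ·δᵢ.
-40.2 = 0.243×(-5.5) + 0.129×δ_B + 0.369×(-63.2) + 0.259×(-46.4)
0.129·δ_B = -40.2 − (-36.675) = -3.525
δ_B = -3.525 / 0.129 = -27.33‰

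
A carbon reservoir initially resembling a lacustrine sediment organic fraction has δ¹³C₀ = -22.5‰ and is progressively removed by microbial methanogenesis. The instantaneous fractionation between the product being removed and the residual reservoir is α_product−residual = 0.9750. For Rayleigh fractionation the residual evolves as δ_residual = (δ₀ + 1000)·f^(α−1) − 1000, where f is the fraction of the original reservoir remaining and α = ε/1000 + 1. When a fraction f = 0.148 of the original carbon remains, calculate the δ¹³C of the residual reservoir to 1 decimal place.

Rayleigh residual: δ_res = (δ₀ + 1000)·f^(α−1) − 1000
α − 1 = -0.02500
f^(α−1) = 0.148^(-0.02500) = 1.048923
δ_res = (-22.5 + 1000) × 1.048923 − 1000 = 1025.322 − 1000 = 25.32‰

25.3‰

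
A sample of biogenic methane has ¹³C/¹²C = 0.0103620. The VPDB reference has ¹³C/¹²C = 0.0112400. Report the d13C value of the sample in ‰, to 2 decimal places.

-78.11‰

d13C = (R_sample / R_standard − 1) × 1000
R_sample / R_standard = 0.0103620 / 0.0112400 = 0.921886
d13C = (0.921886 − 1) × 1000 = -78.114‰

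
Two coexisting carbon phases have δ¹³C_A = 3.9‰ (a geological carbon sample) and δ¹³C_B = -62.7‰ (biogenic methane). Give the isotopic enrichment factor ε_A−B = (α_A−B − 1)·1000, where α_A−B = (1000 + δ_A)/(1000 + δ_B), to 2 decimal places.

α_A−B = (1000 + 3.9) / (1000 + -62.7) = 1003.9 / 937.3 = 1.071055
ε_A−B = (1.071055 − 1) × 1000 = 71.055‰
(The approximation ε ≈ δ_A − δ_B would give 66.6‰.)

71.06‰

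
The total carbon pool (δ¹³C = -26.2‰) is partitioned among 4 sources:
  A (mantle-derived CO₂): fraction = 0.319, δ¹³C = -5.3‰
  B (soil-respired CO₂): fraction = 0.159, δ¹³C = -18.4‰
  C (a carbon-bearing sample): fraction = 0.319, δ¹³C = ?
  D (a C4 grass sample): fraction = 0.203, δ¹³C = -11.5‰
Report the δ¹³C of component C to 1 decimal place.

-60.3‰

Isotope mass balance: δ_bulk = Σ fᵢ·δᵢ.
-26.2 = 0.319×(-5.3) + 0.159×(-18.4) + 0.319×δ_C + 0.203×(-11.5)
0.319·δ_C = -26.2 − (-6.951) = -19.249
δ_C = -19.249 / 0.319 = -60.34‰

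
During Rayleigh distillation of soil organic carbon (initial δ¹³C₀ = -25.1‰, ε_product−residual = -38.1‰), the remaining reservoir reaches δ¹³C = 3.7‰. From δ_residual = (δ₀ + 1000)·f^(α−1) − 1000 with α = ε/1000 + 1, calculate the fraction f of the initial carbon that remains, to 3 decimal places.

α − 1 = ε/1000 = -0.0381
(δ_res + 1000)/(δ₀ + 1000) = (3.7 + 1000)/(-25.1 + 1000) = 1003.7/974.9 = 1.029541
f = 1.029541^(1/-0.0381) = exp(ln(1.029541)/-0.0381) = exp(0.02911/-0.0381)
f = exp(-0.7641) = 0.4657

0.466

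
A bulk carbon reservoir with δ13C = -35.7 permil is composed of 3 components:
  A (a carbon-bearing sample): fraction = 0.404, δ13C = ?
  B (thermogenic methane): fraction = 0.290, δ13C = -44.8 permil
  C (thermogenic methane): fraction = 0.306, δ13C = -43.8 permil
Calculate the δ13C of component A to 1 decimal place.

-23.0 permil

Isotope mass balance: δ_bulk = Σ fᵢ·δᵢ.
-35.7 = 0.404×δ_A + 0.290×(-44.8) + 0.306×(-43.8)
0.404·δ_A = -35.7 − (-26.395) = -9.305
δ_A = -9.305 / 0.404 = -23.03 permil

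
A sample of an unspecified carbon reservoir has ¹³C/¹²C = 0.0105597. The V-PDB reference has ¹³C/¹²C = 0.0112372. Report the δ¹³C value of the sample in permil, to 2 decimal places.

-60.29 permil

δ¹³C = (R_sample / R_standard − 1) × 1000
R_sample / R_standard = 0.0105597 / 0.0112372 = 0.939709
δ¹³C = (0.939709 − 1) × 1000 = -60.291 permil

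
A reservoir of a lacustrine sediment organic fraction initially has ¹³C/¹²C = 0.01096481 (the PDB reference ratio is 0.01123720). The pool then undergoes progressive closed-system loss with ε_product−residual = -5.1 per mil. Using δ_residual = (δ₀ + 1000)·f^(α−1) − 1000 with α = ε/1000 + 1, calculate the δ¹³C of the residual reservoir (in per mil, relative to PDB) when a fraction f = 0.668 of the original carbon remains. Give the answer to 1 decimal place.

δ₀ = (0.01096481/0.01123720 − 1)×1000 = (0.975760 − 1)×1000 = -24.240 per mil
α − 1 = ε/1000 = -0.0051
f^(α−1) = 0.668^(-0.0051) = 1.002060
δ_res = (-24.240 + 1000) × 1.002060 − 1000 = 977.770 − 1000 = -22.23 per mil

-22.2 per mil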